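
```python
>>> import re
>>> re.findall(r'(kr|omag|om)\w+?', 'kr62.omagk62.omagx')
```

['kr', 'omag', 'omag']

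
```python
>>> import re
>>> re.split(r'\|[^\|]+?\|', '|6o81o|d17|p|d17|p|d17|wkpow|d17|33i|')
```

Matches to split on: at [0:7] → '|6o81o|'; at [10:13] → '|p|'; at [16:19] → '|p|'; at [22:29] → '|wkpow|'; at [32:37] → '|33i|'.
The string is cut at each match, leaving 6 pieces.

['', 'd17', 'd17', 'd17', 'd17', '']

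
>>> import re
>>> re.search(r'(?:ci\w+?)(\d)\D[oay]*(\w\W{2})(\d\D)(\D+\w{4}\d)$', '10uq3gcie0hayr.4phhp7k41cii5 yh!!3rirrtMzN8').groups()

Pattern: the literal 'ci', then one or more of a word character (lazy) (non-capturing group); then a digit (captured); then a non-digit, then zero or more of one of [oay]; then a word character, then exactly 2 of a non-word character (captured); then a digit, then a non-digit (captured); then one or more of a non-digit, then exactly 4 of a word character, then a digit (captured); then anchored at the end.
`re.search` scans for the first position where the pattern succeeds.
The match spans [24:43] → 'cii5 yh!!3rirrtMzN8'.
Captured: group 1 = '5', group 2 = 'h!!', group 3 = '3r', group 4 = 'irrtMzN8'.

('5', 'h!!', '3r', 'irrtMzN8')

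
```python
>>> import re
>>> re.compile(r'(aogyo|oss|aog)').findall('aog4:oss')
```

['aog', 'oss']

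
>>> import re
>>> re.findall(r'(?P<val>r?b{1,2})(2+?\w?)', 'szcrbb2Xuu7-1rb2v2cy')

[('rbb', '2X'), ('rb', '2v')]

This matches optionally a literal 'r', then 1 to 2 of the literal 'b' (captured as 'val'); then one or more of a literal '2' (lazy), then optionally a word character (captured).
Scanning left to right: at [3:8] match 'rbb2X', groups = ('rbb', '2X'); at [13:17] match 'rb2v', groups = ('rb', '2v').
With 2 capturing groups, `findall` returns a 2-tuple per match.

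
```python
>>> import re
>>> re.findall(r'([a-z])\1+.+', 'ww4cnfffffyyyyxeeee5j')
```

['w']

`\1` is not a pattern — it's the concrete string captured by group 1, re-applied verbatim.
Because there's exactly one group, `findall` drops the full match and keeps group 1 from the one hit.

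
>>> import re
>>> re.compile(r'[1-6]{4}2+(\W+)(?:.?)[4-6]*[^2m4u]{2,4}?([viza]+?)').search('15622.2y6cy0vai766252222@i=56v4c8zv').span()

(16, 30)

This matches exactly 4 of a character in [1-6], then one or more of a literal '2'; then one or more of a non-word character (captured); then optionally any character (non-capturing group); then zero or more of a character in [4-6], then 2 to 4 of any character except [2m4u] (lazy); then one or more of one of [viza] (lazy) (captured).
`re.search` scans for the first position where the pattern succeeds.
The match spans [16:30] → '66252222@i=56v'.
Captured: group 1 = '@', group 2 = 'v'.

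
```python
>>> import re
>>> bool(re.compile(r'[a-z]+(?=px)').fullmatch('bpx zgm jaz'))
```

False

The `(?=…)`/`(?<=…)` assertion just peeks at neighbouring text; it doesn't advance the match position.
`re.fullmatch` requires the pattern to consume the entire string.
Here the pattern can't cover the whole string, so the call returns None, and `bool(None)` is False.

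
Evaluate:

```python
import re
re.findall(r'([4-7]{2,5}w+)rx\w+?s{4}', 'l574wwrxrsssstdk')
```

This matches 2 to 5 of a character in [4-7], then one or more of the literal 'w' (captured); then the literal 'rx', then one or more of a word character (lazy), then exactly 4 of the literal 's'.
Walking the string: at [1:13] match '574wwrxrssss', group 1 = '574ww'.
Because there's exactly one group, `findall` drops the full match and keeps group 1 from the one hit.

['574ww']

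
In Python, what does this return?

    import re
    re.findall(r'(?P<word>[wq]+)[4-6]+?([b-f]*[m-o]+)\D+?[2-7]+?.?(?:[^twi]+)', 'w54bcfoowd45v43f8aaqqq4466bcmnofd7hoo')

2 groups means the one result is a tuple of 2 captured strings — 1 here.

[('w', 'bcfoo')]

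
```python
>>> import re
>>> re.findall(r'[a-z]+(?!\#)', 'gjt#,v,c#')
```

Because the assertion is negative and zero-width, positions next to the forbidden text are skipped.
Matches: at [0:2] → 'gj'; at [5:6] → 'v'.
With no groups in the pattern, `findall` gives back each whole match — 2 here.

['gj', 'v']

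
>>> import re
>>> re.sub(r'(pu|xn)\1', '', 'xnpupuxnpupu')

`\1` has to match the exact text group 1 already captured.
Every occurrence is swapped for ''.

'xnxn'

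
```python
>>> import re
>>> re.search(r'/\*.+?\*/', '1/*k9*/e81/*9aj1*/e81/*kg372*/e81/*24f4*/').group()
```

'/*k9*/'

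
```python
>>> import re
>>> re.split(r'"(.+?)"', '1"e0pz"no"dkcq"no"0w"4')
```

`re.split` interleaves the captured-group text with the surrounding fragments.

['1', 'e0pz', 'no', 'dkcq', 'no', '0w', '4']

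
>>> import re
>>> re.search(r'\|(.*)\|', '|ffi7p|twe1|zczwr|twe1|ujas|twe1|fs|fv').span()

The match spans [0:36] → '|ffi7p|twe1|zczwr|twe1|ujas|twe1|fs|'.

(0, 36)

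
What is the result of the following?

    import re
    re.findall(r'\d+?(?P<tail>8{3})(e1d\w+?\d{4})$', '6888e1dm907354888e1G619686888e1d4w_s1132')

This matches one or more of a digit (lazy); then exactly 3 of a literal '8' (captured as 'tail'); then the literal 'e1d', then one or more of a word character (lazy), then exactly 4 of a digit (captured); then anchored at the end.
Scanning left to right: at [0:40] match '6888e1dm907354888e1G619686888e1d4w_s1132', groups = ('888', 'e1dm907354888e1G619686888e1d4w_s1132').
With 2 capturing groups, `findall` returns a 2-tuple per match.

[('888', 'e1dm907354888e1G619686888e1d4w_s1132')]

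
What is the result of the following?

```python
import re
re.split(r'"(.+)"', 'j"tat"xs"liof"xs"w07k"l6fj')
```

Matches to split on: at [1:22] → '"tat"xs"liof"xs"w07k"'.
Because the pattern has a capturing group, `split` also inserts each captured text between the pieces.

['j', 'tat"xs"liof"xs"w07k', 'l6fj']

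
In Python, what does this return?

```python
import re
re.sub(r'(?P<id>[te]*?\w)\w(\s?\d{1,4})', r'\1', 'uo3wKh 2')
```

The replacement refers to a captured group, so each match is rewritten using its own captured text.

'uwK'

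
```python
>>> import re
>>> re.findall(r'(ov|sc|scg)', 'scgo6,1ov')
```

['sc', 'ov']

`|` is ordered: at each position the engine commits to the first alternative that works.
Matches: at [0:2] match 'sc', group 1 = 'sc'; at [7:9] match 'ov', group 1 = 'ov'.
Because there's exactly one group, `findall` drops the full match and keeps group 1 from each hit.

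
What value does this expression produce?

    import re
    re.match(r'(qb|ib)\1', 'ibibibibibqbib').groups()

A backreference is literal: `\1` must see the identical characters the first group matched.
With `match`, the pattern is implicitly anchored at the beginning.
The match spans [0:4] → 'ibib'.
Captured: group 1 = 'ib'.

('ib',)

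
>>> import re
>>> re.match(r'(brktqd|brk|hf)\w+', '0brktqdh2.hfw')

`match` is anchored at position 0; if the pattern doesn't fit there, it returns None.
Here position 0 doesn't satisfy it, so the call returns None.

None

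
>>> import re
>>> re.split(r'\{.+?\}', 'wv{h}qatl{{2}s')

The `?` after the quantifier makes it lazy — it takes as little as possible before letting the rest of the pattern try.
Matches to split on: at [2:5] → '{h}'; at [9:13] → '{{2}'.
The string is cut at each match, leaving 3 pieces.

['wv', 'qatl', 's']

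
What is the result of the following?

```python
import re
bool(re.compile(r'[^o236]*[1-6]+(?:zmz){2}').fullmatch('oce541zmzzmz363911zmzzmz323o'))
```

The pattern matches zero or more of any character except [o236]; then one or more of a character in [1-6], then the literal 'zmz' repeated 2 times.
`re.fullmatch` is like wrapping the pattern in `^…$` (in single-line mode).
Here there's no way to consume every character, so the call returns None, and `bool(None)` is False.

False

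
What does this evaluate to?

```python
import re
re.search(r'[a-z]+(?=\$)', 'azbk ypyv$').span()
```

(5, 9)

Lookahead/lookbehind check context without consuming it, so the matched span excludes the asserted characters.
Unlike `match`, `search` isn't anchored — it looks for the pattern anywhere in the string.
The match spans [5:9] → 'ypyv'.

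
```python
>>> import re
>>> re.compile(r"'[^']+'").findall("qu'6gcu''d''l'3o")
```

["'6gcu'", "'d'", "'l'"]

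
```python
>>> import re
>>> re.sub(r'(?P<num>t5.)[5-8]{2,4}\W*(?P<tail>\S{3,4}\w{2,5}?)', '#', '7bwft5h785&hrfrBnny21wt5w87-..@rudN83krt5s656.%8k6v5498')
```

'7bwf#ny21w#kr#98'

The pattern matches the literal 't5', then any character (captured as 'num'); then 2 to 4 of a character in [5-8], then zero or more of a non-word character; then 3 to 4 of a non-whitespace character, then 2 to 5 of a word character (lazy) (captured as 'tail').
The `?` after the quantifier makes it lazy — it takes as little as possible before letting the rest of the pattern try.
Matches: at [4:17] → 't5h785&hrfrBn'; at [22:37] → 't5w87-..@rudN83'; at [39:53] → 't5s656.%8k6v54'.
`sub` substitutes '#' at each match site.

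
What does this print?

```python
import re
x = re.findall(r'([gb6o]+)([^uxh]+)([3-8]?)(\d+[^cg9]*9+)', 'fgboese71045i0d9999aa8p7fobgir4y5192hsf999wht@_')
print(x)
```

`findall` packs the 4 group values into a tuple for every match.

[('gbo', 'ese71045i0d9999aa8p7fobgir4y519', '', '2hsf999')]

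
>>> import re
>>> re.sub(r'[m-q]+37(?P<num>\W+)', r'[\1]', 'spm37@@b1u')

The pattern matches one or more of a character in [m-q], then the literal '37'; then one or more of a non-word character (captured as 'num').
Matches: at [1:7] → 'pm37@@'.
Each match is replaced using the text its own group 1 captured.

's[@@]b1u'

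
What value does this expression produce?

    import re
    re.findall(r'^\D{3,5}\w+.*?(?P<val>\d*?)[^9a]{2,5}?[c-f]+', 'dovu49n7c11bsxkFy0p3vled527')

['']

This matches anchored at the start of the string; then 3 to 5 of a non-digit, then one or more of a word character, then zero or more of any character (lazy); then zero or more of a digit (lazy) (captured as 'val'); then 2 to 5 of any character except [9a] (lazy), then one or more of a character in [c-f].
Matches: at [0:24] match 'dovu49n7c11bsxkFy0p3vled', group 1 = ''.
With a single group, `findall` returns only what that group captured — 1 item.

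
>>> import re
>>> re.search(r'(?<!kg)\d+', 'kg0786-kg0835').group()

'786'

Because the assertion is negative and zero-width, positions next to the forbidden text are skipped.
Unlike `match`, `search` isn't anchored — it looks for the pattern anywhere in the string.
The match spans [3:6] → '786'.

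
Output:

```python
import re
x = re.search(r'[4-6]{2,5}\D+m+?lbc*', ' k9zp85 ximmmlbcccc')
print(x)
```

None

Here nothing in the string fits, so the call returns None.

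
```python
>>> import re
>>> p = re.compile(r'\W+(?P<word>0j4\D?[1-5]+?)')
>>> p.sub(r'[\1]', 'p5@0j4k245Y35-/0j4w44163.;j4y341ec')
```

Pattern: one or more of a non-word character; then the literal '0j4', then optionally a non-digit, then one or more of a character in [1-5] (lazy) (captured as 'word').
Matches: at [2:8] → '@0j4k2'; at [13:20] → '-/0j4w4'.
The replacement refers to a captured group, so each match is rewritten using its own captured text.

'p5[0j4k2]45Y35[0j4w4]4163.;j4y341ec'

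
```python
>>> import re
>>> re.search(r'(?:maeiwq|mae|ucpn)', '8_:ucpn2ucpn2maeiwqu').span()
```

(3, 7)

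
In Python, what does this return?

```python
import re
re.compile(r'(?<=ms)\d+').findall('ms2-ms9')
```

Because the assertion is zero-width, the text it checks is not consumed and won't appear in the result.
Walking the string: at [2:3] → '2'; at [6:7] → '9'.
Since nothing is captured, `findall` lists the 2 matched substrings directly.

['2', '9']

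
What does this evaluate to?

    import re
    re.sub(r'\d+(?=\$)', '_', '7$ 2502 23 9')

'_$ 2502 23 9'

Lookahead/lookbehind check context without consuming it, so the matched span excludes the asserted characters.
Matches: at [0:1] → '7'.
Each match is replaced by '_'.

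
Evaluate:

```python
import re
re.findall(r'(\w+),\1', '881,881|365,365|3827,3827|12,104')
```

['881', '365', '3827']

A backreference is literal: `\1` must see the identical characters the first group matched.
One capturing group, so `findall` returns just the captured substring from each match — 3 in all.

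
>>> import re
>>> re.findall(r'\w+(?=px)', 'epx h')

The `(?=…)`/`(?<=…)` assertion just peeks at neighbouring text; it doesn't advance the match position.
Walking the string: at [0:1] → 'e'.
With no groups in the pattern, `findall` gives back each whole match — 1 here.

['e']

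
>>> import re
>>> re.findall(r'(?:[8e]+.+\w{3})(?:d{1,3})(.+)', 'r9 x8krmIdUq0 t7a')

['Uq0 t7a']

One capturing group, so `findall` returns just the captured substring from the one match — 1 in all.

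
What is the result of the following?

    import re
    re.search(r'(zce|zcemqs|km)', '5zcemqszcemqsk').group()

'zce'

The regex engine tests alternatives in the order written; an earlier branch that matches wins even if a later one would match more.
`search` walks the string left to right and returns the first match it finds.
The match spans [1:4] → 'zce'.
Captured: group 1 = 'zce'.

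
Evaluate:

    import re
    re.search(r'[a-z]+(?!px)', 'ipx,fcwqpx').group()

`(?!…)`/`(?<!…)` only lets a position through if the neighbouring text does NOT match; no characters are consumed.
`re.search` scans for the first position where the pattern succeeds.
The match spans [0:3] → 'ipx'.

'ipx'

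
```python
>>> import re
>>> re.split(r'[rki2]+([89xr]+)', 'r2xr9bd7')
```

The group in the pattern means `split` returns the separators' captures alongside the pieces.

['', 'xr9', 'bd7']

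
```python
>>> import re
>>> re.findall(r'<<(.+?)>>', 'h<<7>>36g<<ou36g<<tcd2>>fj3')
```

With the lazy modifier that quantifier settles for the fewest repetitions that let the rest of the pattern succeed (the atoms after it are unaffected and can still be greedy).
Because there's exactly one group, `findall` drops the full match and keeps group 1 from each hit.

['7', 'ou36g<<tcd2']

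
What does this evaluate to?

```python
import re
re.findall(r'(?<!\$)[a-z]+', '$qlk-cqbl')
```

['lk', 'cqbl']

The negative lookaround is zero-width — it rules out positions where the adjacent text would match, without consuming anything.
Scanning left to right: at [2:4] → 'lk'; at [5:9] → 'cqbl'.
Since nothing is captured, `findall` lists the 2 matched substrings directly.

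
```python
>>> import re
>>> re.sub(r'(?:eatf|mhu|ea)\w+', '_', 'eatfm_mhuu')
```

Matches: at [0:10] → 'eatfm_mhuu'.
`sub` substitutes '_' at each match site.

'_'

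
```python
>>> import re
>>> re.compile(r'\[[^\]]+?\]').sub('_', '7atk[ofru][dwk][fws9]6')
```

'7atk___6'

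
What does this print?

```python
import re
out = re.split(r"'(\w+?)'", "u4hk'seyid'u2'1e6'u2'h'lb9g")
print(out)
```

Matches to split on: at [4:11] → "'seyid'"; at [13:18] → "'1e6'"; at [20:23] → "'h'".
`re.split` interleaves the captured-group text with the surrounding fragments.

['u4hk', 'seyid', 'u2', '1e6', 'u2', 'h', 'lb9g']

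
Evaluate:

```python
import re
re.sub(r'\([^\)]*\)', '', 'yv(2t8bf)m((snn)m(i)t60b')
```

'yvmmt60b'

Matches: at [2:9] → '(2t8bf)'; at [10:16] → '((snn)'; at [17:20] → '(i)'.
Every occurrence is swapped for ''.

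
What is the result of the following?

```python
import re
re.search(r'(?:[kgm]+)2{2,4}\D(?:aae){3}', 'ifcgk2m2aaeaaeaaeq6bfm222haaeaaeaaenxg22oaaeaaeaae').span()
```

(21, 35)

The pattern matches one or more of one of [kgm] (non-capturing group); then 2 to 4 of a literal '2'; then a non-digit, then the literal 'aae' repeated 3 times.
`re.search` tries every starting position until one works.
The match spans [21:35] → 'm222haaeaaeaae'.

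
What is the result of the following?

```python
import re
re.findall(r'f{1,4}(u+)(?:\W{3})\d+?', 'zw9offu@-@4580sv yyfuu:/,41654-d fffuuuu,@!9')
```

['u', 'uu', 'uuuu']

This matches 1 to 4 of a literal 'f'; then one or more of a literal 'u' (captured); then exactly 3 of a non-word character (non-capturing group); then one or more of a digit (lazy).
Because there's exactly one group, `findall` drops the full match and keeps group 1 from each hit.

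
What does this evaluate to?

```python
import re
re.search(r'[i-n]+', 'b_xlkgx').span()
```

(3, 5)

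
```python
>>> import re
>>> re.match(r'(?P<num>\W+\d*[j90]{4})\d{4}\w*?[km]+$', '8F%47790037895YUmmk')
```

Pattern: one or more of a non-word character, then zero or more of a digit, then exactly 4 of one of [j90] (captured as 'num'); then exactly 4 of a digit, then zero or more of a word character (lazy), then one or more of one of [km]; then anchored at the end.
With `match`, the pattern is implicitly anchored at the beginning.
Here the string doesn't start with a match, so the call returns None.

None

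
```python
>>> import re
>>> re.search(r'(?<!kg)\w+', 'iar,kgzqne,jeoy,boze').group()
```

A negative assertion filters positions out without eating any characters.
The match spans [0:3] → 'iar'.

'iar'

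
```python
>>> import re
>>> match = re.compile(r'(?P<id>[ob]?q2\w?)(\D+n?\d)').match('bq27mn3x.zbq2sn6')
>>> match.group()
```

'bq27mn3'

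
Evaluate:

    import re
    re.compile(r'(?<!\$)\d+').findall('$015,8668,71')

['15', '8668', '71']

The negative lookahead/lookbehind blocks any match where the forbidden context is present.
Matches: at [2:4] → '15'; at [5:9] → '8668'; at [10:12] → '71'.
No capturing groups, so `findall` returns the 3 full match strings.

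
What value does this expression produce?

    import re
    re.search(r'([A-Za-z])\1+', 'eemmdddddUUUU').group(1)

'e'

The match spans [0:2] → 'ee'.
Captured: group 1 = 'e'.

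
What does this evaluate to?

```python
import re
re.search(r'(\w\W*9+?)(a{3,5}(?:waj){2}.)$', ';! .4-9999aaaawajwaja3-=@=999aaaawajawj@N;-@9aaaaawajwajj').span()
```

This matches a word character, then zero or more of a non-word character, then one or more of the literal '9' (lazy) (captured); then 3 to 5 of a literal 'a', then the literal 'waj' repeated 2 times, then any character (captured); then anchored at the end.
`search` walks the string left to right and returns the first match it finds.
The match spans [40:57] → 'N;-@9aaaaawajwajj'.
Captured: group 1 = 'N;-@9', group 2 = 'aaaaawajwajj'.

(40, 57)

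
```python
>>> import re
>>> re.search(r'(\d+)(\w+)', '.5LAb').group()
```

Pattern: one or more of a digit (captured); then one or more of a word character (captured).
`search` walks the string left to right and returns the first match it finds.
The match spans [1:5] → '5LAb'.
Captured: group 1 = '5', group 2 = 'LAb'.

'5LAb'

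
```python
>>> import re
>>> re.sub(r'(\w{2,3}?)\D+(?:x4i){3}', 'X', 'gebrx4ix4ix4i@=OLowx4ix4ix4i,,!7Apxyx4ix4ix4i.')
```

This matches 2 to 3 of a word character (lazy) (captured); then one or more of a non-digit, then the literal 'x4i' repeated 3 times.
Every occurrence is swapped for 'X'.

'X@=X,,!X.'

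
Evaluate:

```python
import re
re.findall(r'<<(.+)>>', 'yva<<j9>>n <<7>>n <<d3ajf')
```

['j9>>n <<7']

Matches: at [3:16] match '<<j9>>n <<7>>', group 1 = 'j9>>n <<7'.
`findall` collects group 1 from the one match (1 total).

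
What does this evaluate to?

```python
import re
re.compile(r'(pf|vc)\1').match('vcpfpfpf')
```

`match` is anchored at position 0; if the pattern doesn't fit there, it returns None.
Here the string doesn't start with a match, so the call returns None.

None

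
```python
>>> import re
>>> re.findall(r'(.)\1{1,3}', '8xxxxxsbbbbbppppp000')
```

The backreference `\1` re-matches whatever the first group consumed, character for character.
With a single group, `findall` returns only what that group captured — 4 items.

['x', 'b', 'p', '0']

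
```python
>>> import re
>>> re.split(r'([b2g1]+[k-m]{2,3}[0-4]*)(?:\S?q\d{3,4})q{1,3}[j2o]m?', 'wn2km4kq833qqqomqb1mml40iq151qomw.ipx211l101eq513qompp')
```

This matches one or more of one of [b2g1], then 2 to 3 of a character in [k-m], then zero or more of a character in [0-4] (captured); then optionally a non-whitespace character, then the literal 'q', then 3 to 4 of a digit (non-capturing group); then 1 to 3 of the literal 'q', then one of [j2o], then optionally the literal 'm'.
Matches to split on: at [2:16] → '2km4kq833qqqom'; at [17:32] → 'b1mml40iq151qom'.
With a capturing group present, the delimiter's captured portion is kept in the result list.

['wn', '2km4', 'q', 'b1mml40', 'w.ipx211l101eq513qompp']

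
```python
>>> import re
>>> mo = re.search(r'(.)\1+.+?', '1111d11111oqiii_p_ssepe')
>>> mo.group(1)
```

The backreference `\1` re-matches whatever the first group consumed, character for character.
`search` walks the string left to right and returns the first match it finds.
The match spans [0:5] → '1111d'.
Captured: group 1 = '1'.

'1'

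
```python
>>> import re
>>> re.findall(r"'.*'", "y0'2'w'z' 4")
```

Matches: at [2:9] → "'2'w'z'".
`findall` yields the raw match text (1 of them) because the pattern has no groups.

["'2'w'z'"]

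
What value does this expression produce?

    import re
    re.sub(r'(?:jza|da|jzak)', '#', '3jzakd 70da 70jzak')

The regex engine tests alternatives in the order written; an earlier branch that matches wins even if a later one would match more.
Matches: at [1:4] → 'jza'; at [9:11] → 'da'; at [14:17] → 'jza'.
Each match is replaced by '#'.

'3#kd 70# 70#k'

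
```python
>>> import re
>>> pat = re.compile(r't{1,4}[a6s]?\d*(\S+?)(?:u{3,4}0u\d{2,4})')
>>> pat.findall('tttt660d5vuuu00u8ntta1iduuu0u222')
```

['d5vuuu00u8ntta1id']

Pattern: 1 to 4 of a literal 't', then optionally one of [a6s], then zero or more of a digit; then one or more of a non-whitespace character (lazy) (captured); then 3 to 4 of a literal 'u', then the literal '0u', then 2 to 4 of a digit (non-capturing group).
Scanning left to right: at [0:32] match 'tttt660d5vuuu00u8ntta1iduuu0u222', group 1 = 'd5vuuu00u8ntta1id'.
One capturing group, so `findall` returns just the captured substring from the one match — 1 in all.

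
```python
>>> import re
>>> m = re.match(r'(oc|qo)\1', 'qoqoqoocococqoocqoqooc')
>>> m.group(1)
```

'qo'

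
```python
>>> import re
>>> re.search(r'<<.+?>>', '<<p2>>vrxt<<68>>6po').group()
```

'<<p2>>'

The `?` after the quantifier makes it lazy — it takes as little as possible before letting the rest of the pattern try.
`re.search` scans for the first position where the pattern succeeds.
The match spans [0:6] → '<<p2>>'.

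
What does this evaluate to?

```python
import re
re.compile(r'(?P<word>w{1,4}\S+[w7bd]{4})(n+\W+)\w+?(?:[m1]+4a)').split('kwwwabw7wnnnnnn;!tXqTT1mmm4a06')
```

['k', 'wwwabw7w', 'nnnnnn;!', '06']

This matches 1 to 4 of a literal 'w', then one or more of a non-whitespace character, then exactly 4 of one of [w7bd] (captured as 'word'); then one or more of a literal 'n', then one or more of a non-word character (captured); then one or more of a word character (lazy); then one or more of one of [m1], then the literal '4a' (non-capturing group).
Matches to split on: at [1:28] → 'wwwabw7wnnnnnn;!tXqTT1mmm4a'.
With a capturing group present, the delimiter's captured portion is kept in the result list.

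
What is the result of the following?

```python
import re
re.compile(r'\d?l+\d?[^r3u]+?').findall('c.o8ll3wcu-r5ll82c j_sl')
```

This matches optionally a digit, then one or more of the literal 'l'; then optionally a digit, then one or more of any character except [r3u] (lazy).
Because the quantifier is non-greedy, it stops expanding at the earliest point where the rest of the pattern can succeed.
Matches: at [3:8] → '8ll3w'; at [12:17] → '5ll82'.
No capturing groups, so `findall` returns the 2 full match strings.

['8ll3w', '5ll82']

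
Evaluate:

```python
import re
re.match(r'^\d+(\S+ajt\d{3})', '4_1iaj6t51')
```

None

With `match`, the pattern is implicitly anchored at the beginning.
Here the string doesn't start with a match, so the call returns None.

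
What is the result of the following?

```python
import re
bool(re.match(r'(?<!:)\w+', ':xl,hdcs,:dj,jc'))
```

With `match`, the pattern is implicitly anchored at the beginning.
Here the string doesn't start with a match, so the call returns None, and `bool(None)` is False.

False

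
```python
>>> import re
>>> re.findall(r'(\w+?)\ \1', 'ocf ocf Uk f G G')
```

`\1` has to match the exact text group 1 already captured.
Matches: at [0:7] match 'ocf ocf', group 1 = 'ocf'; at [13:16] match 'G G', group 1 = 'G'.
One capturing group, so `findall` returns just the captured substring from each match — 2 in all.

['ocf', 'G']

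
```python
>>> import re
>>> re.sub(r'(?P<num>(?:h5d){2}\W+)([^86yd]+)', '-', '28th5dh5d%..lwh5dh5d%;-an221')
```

'28t-dh5d%;-an221'

`sub` substitutes '-' at each match site.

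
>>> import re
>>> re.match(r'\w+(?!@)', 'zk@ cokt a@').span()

With `match`, the pattern is implicitly anchored at the beginning.
The match spans [0:1] → 'z'.

(0, 1)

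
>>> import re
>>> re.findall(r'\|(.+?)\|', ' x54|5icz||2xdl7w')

Scanning left to right: at [4:10] match '|5icz|', group 1 = '5icz'.
One capturing group, so `findall` returns just the captured substring from the one match — 1 in all.

['5icz']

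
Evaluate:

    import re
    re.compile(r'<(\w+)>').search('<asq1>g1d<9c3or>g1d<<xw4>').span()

(0, 6)

`re.search` scans for the first position where the pattern succeeds.
The match spans [0:6] → '<asq1>'.
Captured: group 1 = 'asq1'.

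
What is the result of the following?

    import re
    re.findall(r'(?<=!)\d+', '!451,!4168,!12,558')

The `(?=…)`/`(?<=…)` assertion just peeks at neighbouring text; it doesn't advance the match position.
Matches: at [1:4] → '451'; at [6:10] → '4168'; at [12:14] → '12'.
With no groups in the pattern, `findall` gives back each whole match — 3 here.

['451', '4168', '12']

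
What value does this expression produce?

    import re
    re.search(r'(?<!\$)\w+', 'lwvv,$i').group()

The negative lookaround is zero-width — it rules out positions where the adjacent text would match, without consuming anything.
Unlike `match`, `search` isn't anchored — it looks for the pattern anywhere in the string.
The match spans [0:4] → 'lwvv'.

'lwvv'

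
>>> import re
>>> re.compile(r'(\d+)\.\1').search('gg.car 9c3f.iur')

None

After group 1 captures some text, `\1` only succeeds where that same text appears again.
Here the pattern never matches, so the call returns None.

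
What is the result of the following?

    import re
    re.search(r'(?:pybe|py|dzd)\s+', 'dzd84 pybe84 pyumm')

None

Unlike `match`, `search` isn't anchored — it looks for the pattern anywhere in the string.
Here no position works, so the call returns None.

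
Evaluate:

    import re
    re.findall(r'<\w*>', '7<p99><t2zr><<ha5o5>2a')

['<p99>', '<t2zr>', '<ha5o5>']

With no groups in the pattern, `findall` gives back each whole match — 3 here.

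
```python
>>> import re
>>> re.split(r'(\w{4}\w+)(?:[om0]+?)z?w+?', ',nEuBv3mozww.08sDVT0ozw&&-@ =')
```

The pattern matches exactly 4 of a word character, then one or more of a word character (captured); then one or more of one of [om0] (lazy) (non-capturing group); then optionally the literal 'z', then one or more of a literal 'w' (lazy).
The `?` after the quantifier makes it lazy — it takes as little as possible before letting the rest of the pattern try.
Matches to split on: at [1:11] → 'nEuBv3mozw'; at [13:23] → '08sDVT0ozw'.
Because the pattern has a capturing group, `split` also inserts each captured text between the pieces.

[',', 'nEuBv3m', 'w.', '08sDVT0', '&&-@ =']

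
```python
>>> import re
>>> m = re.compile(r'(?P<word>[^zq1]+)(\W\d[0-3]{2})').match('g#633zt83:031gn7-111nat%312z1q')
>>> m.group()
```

'g#633'

The pattern matches one or more of any character except [zq1] (captured as 'word'); then a non-word character, then a digit, then exactly 2 of a character in [0-3] (captured).
With `match`, the pattern is implicitly anchored at the beginning.
The match spans [0:5] → 'g#633'.
Captured: group 1 = 'g', group 2 = '#633'.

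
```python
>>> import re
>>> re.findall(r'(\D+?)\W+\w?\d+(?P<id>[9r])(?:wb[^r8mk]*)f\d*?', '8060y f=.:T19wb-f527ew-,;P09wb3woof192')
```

[('y f', '9')]

With the lazy modifier that quantifier settles for the fewest repetitions that let the rest of the pattern succeed (the atoms after it are unaffected and can still be greedy).
With 2 capturing groups, `findall` returns a 2-tuple per match.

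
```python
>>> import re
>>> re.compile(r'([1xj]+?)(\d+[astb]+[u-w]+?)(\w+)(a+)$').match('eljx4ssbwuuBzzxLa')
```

None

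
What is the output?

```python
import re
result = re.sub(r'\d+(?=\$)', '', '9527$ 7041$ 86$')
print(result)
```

$ $ $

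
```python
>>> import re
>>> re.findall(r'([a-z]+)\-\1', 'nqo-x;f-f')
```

The backreference `\1` re-matches whatever the first group consumed, character for character.
Because there's exactly one group, `findall` drops the full match and keeps group 1 from the one hit.

['f']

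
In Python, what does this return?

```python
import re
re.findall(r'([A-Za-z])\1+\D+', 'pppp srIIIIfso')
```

['p']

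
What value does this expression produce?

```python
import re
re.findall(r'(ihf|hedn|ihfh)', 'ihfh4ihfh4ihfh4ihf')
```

['ihf', 'ihf', 'ihf', 'ihf']

Alternation isn't longest-match — the leftmost alternative that fits at this position is chosen.
Scanning left to right: at [0:3] match 'ihf', group 1 = 'ihf'; at [5:8] match 'ihf', group 1 = 'ihf'; at [10:13] match 'ihf', group 1 = 'ihf'; at [15:18] match 'ihf', group 1 = 'ihf'.
`findall` collects group 1 from each match (4 total).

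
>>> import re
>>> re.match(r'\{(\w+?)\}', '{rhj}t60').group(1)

`re.match` only tries the pattern at the start of the string.
The match spans [0:5] → '{rhj}'.
Captured: group 1 = 'rhj'.

'rhj'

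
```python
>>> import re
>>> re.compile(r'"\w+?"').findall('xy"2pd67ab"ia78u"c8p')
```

['"2pd67ab"']

No capturing groups, so `findall` returns the 1 full match string.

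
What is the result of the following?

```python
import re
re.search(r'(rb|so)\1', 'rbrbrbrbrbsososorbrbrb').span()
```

(0, 4)

After group 1 captures some text, `\1` only succeeds where that same text appears again.
`re.search` scans for the first position where the pattern succeeds.
The match spans [0:4] → 'rbrb'.
Captured: group 1 = 'rb'.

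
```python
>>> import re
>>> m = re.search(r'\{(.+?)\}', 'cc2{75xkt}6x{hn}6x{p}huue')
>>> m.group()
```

`re.search` scans for the first position where the pattern succeeds.
The match spans [3:10] → '{75xkt}'.
Captured: group 1 = '75xkt'.

'{75xkt}'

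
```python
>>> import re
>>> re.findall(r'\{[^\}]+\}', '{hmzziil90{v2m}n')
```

Walking the string: at [0:15] → '{hmzziil90{v2m}'.
`findall` yields the raw match text (1 of them) because the pattern has no groups.

['{hmzziil90{v2m}']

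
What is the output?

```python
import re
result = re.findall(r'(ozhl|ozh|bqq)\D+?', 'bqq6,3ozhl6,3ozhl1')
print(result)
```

['ozh', 'ozh']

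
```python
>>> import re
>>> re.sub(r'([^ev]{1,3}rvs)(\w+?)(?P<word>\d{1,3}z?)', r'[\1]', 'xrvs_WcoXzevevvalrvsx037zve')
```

Each match is replaced using the text its own group 1 captured.

'[xrvs]ve'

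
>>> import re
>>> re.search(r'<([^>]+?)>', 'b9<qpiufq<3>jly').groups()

('qpiufq<3',)

Unlike `match`, `search` isn't anchored — it looks for the pattern anywhere in the string.
The match spans [2:12] → '<qpiufq<3>'.
Captured: group 1 = 'qpiufq<3'.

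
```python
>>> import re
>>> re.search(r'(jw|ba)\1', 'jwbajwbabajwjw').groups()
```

A backreference is literal: `\1` must see the identical characters the first group matched.
`re.search` scans for the first position where the pattern succeeds.
The match spans [6:10] → 'baba'.
Captured: group 1 = 'ba'.

('ba',)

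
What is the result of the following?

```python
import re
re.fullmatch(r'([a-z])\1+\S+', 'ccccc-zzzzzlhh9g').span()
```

A backreference is literal: `\1` must see the identical characters the first group matched.
For `fullmatch`, every character of the input must be accounted for by the pattern.
The match spans [0:16] → 'ccccc-zzzzzlhh9g'.
Captured: group 1 = 'c'.

(0, 16)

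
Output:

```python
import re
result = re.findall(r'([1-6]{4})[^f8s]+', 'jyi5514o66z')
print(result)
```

`findall` collects group 1 from the one match (1 total).

['5514']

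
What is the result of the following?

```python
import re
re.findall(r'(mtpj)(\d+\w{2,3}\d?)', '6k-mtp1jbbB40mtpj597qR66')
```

The pattern matches the literal 'mt', then the literal 'pj' (captured); then one or more of a digit, then 2 to 3 of a word character, then optionally a digit (captured).
Scanning left to right: at [13:24] match 'mtpj597qR66', groups = ('mtpj', '597qR66').
With 2 capturing groups, `findall` returns a 2-tuple per match.

[('mtpj', '597qR66')]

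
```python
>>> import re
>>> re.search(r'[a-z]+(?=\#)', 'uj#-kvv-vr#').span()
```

The `(?=…)`/`(?<=…)` assertion just peeks at neighbouring text; it doesn't advance the match position.
The match spans [0:2] → 'uj'.

(0, 2)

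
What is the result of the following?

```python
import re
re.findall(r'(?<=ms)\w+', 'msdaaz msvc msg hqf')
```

['daaz', 'vc', 'g']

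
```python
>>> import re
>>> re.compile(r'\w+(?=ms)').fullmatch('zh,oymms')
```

Because the assertion is zero-width, the text it checks is not consumed and won't appear in the result.
`re.fullmatch` requires the pattern to consume the entire string.
Here the pattern can't cover the whole string, so the call returns None.

None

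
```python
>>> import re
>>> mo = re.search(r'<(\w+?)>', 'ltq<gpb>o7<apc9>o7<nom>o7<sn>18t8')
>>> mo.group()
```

The match spans [3:8] → '<gpb>'.

'<gpb>'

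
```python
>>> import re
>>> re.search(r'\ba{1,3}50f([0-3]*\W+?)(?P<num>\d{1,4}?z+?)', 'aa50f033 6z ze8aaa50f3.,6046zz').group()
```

'aa50f033 6z'

This matches a word boundary (`\b`, zero-width); then 1 to 3 of the literal 'a', then the literal '50f'; then zero or more of a character in [0-3], then one or more of a non-word character (lazy) (captured); then 1 to 4 of a digit (lazy), then one or more of the literal 'z' (lazy) (captured as 'num').
The match spans [0:11] → 'aa50f033 6z'.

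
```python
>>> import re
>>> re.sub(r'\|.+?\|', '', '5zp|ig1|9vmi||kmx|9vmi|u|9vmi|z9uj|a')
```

Because the quantifier is non-greedy, it stops expanding at the earliest point where the rest of the pattern can succeed.
`sub` substitutes '' at each match site.

'5zp9vmi9vmi9vmia'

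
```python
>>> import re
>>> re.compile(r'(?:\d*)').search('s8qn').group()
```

This matches zero or more of a digit (non-capturing group).
`re.search` scans for the first position where the pattern succeeds.
The match spans [0:0] → ''.

''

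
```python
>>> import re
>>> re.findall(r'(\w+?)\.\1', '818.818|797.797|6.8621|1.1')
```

`\1` is not a pattern — it's the concrete string captured by group 1, re-applied verbatim.
One capturing group, so `findall` returns just the captured substring from each match — 3 in all.

['818', '797', '1']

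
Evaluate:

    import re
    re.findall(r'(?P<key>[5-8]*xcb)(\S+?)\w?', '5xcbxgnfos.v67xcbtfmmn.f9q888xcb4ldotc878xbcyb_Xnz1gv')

[('5xcb', 'x'), ('67xcb', 't'), ('888xcb', '4')]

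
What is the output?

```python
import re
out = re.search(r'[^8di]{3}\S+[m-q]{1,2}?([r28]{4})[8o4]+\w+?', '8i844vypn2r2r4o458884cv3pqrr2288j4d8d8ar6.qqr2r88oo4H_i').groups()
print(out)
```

This matches exactly 3 of any character except [8di], then one or more of a non-whitespace character; then 1 to 2 of a character in [m-q] (lazy); then exactly 4 of one of [r28] (captured); then one or more of one of [8o4]; then one or more of a word character (lazy).
Because the quantifier is non-greedy, it stops expanding at the earliest point where the rest of the pattern can succeed.
`re.search` tries every starting position until one works.
The match spans [3:53] → '44vypn2r2r4o458884cv3pqrr2288j4d8d8ar6.qqr2r88oo4H'.
Captured: group 1 = 'r2r8'.

('r2r8',)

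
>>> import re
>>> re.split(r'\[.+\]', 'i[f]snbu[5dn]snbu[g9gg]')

['i', '']

Matches to split on: at [1:23] → '[f]snbu[5dn]snbu[g9gg]'.
Splitting on the pattern gives 2 pieces.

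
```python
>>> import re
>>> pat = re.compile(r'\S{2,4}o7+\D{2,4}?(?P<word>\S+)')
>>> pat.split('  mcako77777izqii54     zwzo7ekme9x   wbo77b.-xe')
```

['  ', 'qii54', '     ', 'me9x', '   ', '-xe', '']

This matches 2 to 4 of a non-whitespace character; then the literal 'o', then one or more of a literal '7', then 2 to 4 of a non-digit (lazy); then one or more of a non-whitespace character (captured as 'word').
Lazy quantifiers expand one character at a time until the remainder of the pattern can match.
Matches to split on: at [2:19] → 'mcako77777izqii54'; at [24:35] → 'zwzo7ekme9x'; at [38:48] → 'wbo77b.-xe'.
With a capturing group present, the delimiter's captured portion is kept in the result list.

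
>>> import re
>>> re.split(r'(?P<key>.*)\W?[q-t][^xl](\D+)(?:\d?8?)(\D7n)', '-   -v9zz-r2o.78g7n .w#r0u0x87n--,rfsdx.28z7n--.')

This matches zero or more of any character (captured as 'key'); then optionally a non-word character, then a character in [q-t], then any character except [xl]; then one or more of a non-digit (captured); then optionally a digit, then optionally a literal '8' (non-capturing group); then a non-digit, then the literal '7n' (captured).
Matches to split on: at [0:45] → '-   -v9zz-r2o.78g7n .w#r0u0x87n--,rfsdx.28z7n'.
`re.split` interleaves the captured-group text with the surrounding fragments.

['', '-   -v9zz-r2o.78g7n .w#r0u0x87n--,rf', 'x.', 'z7n', '--.']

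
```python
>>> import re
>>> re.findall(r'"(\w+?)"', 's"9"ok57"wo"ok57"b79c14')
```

Matches: at [1:4] match '"9"', group 1 = '9'; at [8:12] match '"wo"', group 1 = 'wo'.
Because there's exactly one group, `findall` drops the full match and keeps group 1 from each hit.

['9', 'wo']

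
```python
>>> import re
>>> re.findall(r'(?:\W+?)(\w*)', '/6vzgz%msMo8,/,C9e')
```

Pattern: one or more of a non-word character (lazy) (non-capturing group); then zero or more of a word character (captured).
With a single group, `findall` returns only what that group captured — 5 items.

['6vzgz', 'msMo8', '', '', 'C9e']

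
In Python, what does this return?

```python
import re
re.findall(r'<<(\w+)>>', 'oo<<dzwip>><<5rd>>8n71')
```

`findall` collects group 1 from each match (2 total).

['dzwip', '5rd']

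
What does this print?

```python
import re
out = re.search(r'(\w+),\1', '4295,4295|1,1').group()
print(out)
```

After group 1 captures some text, `\1` only succeeds where that same text appears again.
The match spans [0:9] → '4295,4295'.

4295,4295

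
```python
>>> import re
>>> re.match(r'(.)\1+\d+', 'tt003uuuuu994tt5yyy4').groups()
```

A backreference is literal: `\1` must see the identical characters the first group matched.
`match` is anchored at position 0; if the pattern doesn't fit there, it returns None.
The match spans [0:5] → 'tt003'.
Captured: group 1 = 't'.

('t',)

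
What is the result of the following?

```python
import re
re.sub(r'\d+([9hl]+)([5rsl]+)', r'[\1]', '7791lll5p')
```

'[lll]p'

Each match is replaced using the text its own group 1 captured.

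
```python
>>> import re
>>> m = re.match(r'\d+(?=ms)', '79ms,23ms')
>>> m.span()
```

Because the assertion is zero-width, the text it checks is not consumed and won't appear in the result.
`re.match` won't scan ahead — the pattern has to work from the very first character.
The match spans [0:2] → '79'.

(0, 2)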